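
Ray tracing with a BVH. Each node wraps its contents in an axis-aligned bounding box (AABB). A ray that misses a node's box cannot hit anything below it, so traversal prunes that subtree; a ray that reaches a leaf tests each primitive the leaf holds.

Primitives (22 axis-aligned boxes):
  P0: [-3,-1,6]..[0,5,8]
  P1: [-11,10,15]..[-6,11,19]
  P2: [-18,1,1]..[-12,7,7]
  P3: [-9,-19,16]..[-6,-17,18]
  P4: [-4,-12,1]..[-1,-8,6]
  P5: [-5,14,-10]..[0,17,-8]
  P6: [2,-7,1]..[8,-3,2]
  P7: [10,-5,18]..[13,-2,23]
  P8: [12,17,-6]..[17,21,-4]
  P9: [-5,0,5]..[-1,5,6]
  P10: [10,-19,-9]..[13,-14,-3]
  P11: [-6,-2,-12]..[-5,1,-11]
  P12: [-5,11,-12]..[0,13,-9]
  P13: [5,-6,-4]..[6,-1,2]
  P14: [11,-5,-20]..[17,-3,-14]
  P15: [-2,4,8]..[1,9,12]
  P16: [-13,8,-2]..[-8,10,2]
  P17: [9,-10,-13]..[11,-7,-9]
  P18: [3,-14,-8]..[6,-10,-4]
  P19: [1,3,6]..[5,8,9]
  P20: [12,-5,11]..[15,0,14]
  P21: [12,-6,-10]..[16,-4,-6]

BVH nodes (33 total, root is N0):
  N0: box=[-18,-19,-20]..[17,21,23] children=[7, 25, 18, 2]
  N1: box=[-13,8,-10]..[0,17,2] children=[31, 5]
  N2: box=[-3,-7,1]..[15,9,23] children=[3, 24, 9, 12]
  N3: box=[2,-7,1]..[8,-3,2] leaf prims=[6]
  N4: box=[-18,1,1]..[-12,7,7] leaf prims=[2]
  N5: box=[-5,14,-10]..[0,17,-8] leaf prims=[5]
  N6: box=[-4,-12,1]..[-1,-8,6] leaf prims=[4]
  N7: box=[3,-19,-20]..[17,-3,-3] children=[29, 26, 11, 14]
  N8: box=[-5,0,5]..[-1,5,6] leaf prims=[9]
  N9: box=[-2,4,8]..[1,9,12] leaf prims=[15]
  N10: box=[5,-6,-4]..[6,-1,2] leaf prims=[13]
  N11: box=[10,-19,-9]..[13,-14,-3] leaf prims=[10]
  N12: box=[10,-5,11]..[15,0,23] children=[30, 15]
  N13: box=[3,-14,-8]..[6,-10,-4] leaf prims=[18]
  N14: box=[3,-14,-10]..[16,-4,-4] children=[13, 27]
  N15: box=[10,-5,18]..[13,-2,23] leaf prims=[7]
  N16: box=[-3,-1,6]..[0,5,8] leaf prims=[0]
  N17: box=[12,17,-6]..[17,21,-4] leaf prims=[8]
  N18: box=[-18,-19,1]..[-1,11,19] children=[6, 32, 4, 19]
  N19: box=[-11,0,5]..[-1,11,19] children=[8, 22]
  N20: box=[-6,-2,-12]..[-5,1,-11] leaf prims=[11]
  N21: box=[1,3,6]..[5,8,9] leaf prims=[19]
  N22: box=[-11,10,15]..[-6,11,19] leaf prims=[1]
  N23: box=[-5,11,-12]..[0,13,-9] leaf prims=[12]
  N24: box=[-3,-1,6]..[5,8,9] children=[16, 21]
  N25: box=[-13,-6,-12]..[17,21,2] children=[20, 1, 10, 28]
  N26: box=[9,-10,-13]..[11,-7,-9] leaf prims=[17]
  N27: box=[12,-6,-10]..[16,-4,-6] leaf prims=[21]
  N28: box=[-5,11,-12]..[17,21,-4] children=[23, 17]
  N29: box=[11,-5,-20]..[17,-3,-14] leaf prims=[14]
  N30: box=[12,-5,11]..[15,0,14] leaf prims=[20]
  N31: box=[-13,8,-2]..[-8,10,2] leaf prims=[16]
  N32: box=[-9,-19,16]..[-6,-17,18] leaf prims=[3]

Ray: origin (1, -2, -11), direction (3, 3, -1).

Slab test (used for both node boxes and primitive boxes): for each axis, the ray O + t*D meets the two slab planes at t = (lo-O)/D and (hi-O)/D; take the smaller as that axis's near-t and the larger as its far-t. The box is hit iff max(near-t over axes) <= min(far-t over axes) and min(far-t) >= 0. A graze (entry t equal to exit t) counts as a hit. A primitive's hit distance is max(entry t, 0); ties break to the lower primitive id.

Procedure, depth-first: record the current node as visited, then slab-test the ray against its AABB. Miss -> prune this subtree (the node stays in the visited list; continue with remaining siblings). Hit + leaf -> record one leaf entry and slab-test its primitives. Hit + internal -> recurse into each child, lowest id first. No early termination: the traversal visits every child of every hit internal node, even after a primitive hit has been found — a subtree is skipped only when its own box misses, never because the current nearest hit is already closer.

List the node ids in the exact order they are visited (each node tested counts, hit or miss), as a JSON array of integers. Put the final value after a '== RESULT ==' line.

Traverse from the root:
N0 x:[-19/3,16/3] y:[-17/3,23/3] z:[-34,9] -> hit [-17/3,16/3], descend [2, 7, 18, 25]
  N2 x:[-4/3,14/3] y:[-5/3,11/3] z:[-34,-12] -> miss, prune
  N7 x:[2/3,16/3] y:[-17/3,-1/3] z:[-8,9] -> miss, prune
  N18 x:[-19/3,-2/3] y:[-17/3,13/3] z:[-30,-12] -> miss, prune
  N25 x:[-14/3,16/3] y:[-4/3,23/3] z:[-13,1] -> hit [-4/3,1], descend [1, 10, 20, 28]
    N1 x:[-14/3,-1/3] y:[10/3,19/3] z:[-13,-1] -> miss, prune
    N10 x:[4/3,5/3] y:[-4/3,1/3] z:[-13,-7] -> miss, prune
    N20 x:[-7/3,-2] y:[0,1] z:[0,1] -> miss, prune
    N28 x:[-2,16/3] y:[13/3,23/3] z:[-7,1] -> miss, prune

Visited [0, 2, 7, 18, 25, 1, 10, 20, 28]. Tests: 9 box, 0 leaf. Nearest: miss.

== RESULT ==
[0, 2, 7, 18, 25, 1, 10, 20, 28]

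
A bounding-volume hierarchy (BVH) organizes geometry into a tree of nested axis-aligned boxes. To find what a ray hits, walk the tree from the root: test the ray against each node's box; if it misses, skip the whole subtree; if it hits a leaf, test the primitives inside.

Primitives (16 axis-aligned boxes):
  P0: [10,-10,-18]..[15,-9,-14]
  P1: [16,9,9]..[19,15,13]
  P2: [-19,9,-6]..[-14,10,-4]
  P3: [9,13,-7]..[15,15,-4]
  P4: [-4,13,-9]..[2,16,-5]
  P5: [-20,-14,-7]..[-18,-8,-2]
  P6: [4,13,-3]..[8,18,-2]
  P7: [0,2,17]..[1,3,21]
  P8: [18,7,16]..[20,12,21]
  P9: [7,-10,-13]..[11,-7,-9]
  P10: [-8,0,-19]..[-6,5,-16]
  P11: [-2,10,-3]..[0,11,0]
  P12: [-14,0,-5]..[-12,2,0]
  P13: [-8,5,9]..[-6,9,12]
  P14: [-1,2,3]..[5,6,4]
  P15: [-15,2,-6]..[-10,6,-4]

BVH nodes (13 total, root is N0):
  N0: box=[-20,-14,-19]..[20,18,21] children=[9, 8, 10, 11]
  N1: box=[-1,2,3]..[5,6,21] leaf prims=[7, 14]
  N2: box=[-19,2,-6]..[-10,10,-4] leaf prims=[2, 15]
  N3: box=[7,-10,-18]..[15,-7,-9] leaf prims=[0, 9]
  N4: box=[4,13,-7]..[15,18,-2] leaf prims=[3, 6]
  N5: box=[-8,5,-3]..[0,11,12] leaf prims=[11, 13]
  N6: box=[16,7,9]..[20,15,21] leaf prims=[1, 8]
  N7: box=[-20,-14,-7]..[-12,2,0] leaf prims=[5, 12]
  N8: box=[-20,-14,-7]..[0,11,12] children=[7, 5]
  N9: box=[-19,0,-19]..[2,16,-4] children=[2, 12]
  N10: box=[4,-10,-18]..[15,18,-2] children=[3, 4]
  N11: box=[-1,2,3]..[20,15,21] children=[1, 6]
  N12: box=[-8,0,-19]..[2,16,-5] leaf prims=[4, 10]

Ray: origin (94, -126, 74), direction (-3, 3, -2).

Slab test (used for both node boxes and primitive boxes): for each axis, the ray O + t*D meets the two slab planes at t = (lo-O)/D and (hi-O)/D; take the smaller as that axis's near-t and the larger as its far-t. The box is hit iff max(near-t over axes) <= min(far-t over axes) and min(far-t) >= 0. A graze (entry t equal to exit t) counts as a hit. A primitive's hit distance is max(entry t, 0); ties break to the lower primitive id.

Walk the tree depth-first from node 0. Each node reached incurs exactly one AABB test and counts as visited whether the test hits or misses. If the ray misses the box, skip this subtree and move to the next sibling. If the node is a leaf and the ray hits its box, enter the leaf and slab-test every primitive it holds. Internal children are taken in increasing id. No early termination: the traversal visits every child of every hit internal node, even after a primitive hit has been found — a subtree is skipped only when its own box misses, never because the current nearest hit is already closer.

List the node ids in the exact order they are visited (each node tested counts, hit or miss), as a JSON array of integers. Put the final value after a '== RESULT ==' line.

Trace the traversal:
N0 x:[74/3,38] y:[112/3,48] z:[53/2,93/2] -> hit [112/3,38], descend [8, 9, 10, 11]
  N8 x:[94/3,38] y:[112/3,137/3] z:[31,81/2] -> hit [112/3,38], descend [5, 7]
    N5 x:[94/3,34] y:[131/3,137/3] z:[31,77/2] -> miss, prune
    N7 x:[106/3,38] y:[112/3,128/3] z:[37,81/2] -> hit [112/3,38] leaf, test {P5@t=38, P12(miss)}
  N9 x:[92/3,113/3] y:[42,142/3] z:[39,93/2] -> miss, prune
  N10 x:[79/3,30] y:[116/3,48] z:[38,46] -> miss, prune
  N11 x:[74/3,95/3] y:[128/3,47] z:[53/2,71/2] -> miss, prune

7 AABB tests over nodes [0, 8, 5, 7, 9, 10, 11]; 1 leaf entered; closest P5.

== RESULT ==
[0, 8, 5, 7, 9, 10, 11]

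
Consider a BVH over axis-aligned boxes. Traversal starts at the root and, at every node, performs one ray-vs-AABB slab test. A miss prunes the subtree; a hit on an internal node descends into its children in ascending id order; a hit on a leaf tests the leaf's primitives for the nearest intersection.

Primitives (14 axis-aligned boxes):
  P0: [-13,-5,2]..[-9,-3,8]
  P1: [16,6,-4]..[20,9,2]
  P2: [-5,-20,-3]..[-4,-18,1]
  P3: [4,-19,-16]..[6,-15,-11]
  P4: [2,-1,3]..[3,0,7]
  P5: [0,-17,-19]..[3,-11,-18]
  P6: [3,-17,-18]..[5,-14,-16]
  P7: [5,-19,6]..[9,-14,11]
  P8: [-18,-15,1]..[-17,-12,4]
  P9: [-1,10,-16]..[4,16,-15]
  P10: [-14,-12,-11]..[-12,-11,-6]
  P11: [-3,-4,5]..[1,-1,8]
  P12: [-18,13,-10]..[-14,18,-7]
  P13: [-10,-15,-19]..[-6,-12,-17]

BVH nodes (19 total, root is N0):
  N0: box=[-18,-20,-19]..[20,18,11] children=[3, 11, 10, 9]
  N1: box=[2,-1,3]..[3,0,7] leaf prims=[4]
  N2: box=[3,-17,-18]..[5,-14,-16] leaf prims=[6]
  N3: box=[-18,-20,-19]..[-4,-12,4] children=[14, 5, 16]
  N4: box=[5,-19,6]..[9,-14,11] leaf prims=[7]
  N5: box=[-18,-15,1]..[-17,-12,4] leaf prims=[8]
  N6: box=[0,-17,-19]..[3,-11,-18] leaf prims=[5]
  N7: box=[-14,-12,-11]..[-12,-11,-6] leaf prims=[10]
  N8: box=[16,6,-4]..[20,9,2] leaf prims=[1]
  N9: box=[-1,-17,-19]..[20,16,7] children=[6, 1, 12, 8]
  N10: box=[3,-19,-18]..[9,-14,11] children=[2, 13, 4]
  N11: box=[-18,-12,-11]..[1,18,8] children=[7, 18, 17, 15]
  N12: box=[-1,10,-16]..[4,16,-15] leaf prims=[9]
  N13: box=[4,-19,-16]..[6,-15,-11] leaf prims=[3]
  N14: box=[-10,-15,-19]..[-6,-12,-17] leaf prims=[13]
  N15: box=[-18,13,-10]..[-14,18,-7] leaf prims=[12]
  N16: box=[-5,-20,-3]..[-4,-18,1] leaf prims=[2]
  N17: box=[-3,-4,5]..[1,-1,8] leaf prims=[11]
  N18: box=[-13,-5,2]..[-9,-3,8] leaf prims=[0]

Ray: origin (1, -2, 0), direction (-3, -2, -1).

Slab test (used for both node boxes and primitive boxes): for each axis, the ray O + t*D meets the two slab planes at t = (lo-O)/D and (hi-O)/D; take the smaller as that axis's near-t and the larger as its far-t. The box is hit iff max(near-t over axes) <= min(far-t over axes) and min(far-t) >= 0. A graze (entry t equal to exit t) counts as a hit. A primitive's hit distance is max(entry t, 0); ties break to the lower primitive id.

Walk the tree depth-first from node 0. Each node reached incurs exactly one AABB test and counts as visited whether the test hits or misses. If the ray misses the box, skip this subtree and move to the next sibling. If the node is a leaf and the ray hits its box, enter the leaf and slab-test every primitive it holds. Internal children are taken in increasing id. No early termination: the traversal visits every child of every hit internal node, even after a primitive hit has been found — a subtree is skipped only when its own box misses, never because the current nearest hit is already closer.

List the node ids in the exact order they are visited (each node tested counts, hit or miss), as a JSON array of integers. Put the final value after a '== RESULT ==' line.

Trace the traversal:
N0 x:[-19/3,19/3] y:[-10,9] z:[-11,19] -> hit [-19/3,19/3], descend [3, 9, 10, 11]
  N3 x:[5/3,19/3] y:[5,9] z:[-4,19] -> hit [5,19/3], descend [5, 14, 16]
    N5 x:[6,19/3] y:[5,13/2] z:[-4,-1] -> miss, prune
    N14 x:[7/3,11/3] y:[5,13/2] z:[17,19] -> miss, prune
    N16 x:[5/3,2] y:[8,9] z:[-1,3] -> miss, prune
  N9 x:[-19/3,2/3] y:[-9,15/2] z:[-7,19] -> hit [-19/3,2/3], descend [1, 6, 8, 12]
    N1 x:[-2/3,-1/3] y:[-1,-1/2] z:[-7,-3] -> miss, prune
    N6 x:[-2/3,1/3] y:[9/2,15/2] z:[18,19] -> miss, prune
    N8 x:[-19/3,-5] y:[-11/2,-4] z:[-2,4] -> miss, prune
    N12 x:[-1,2/3] y:[-9,-6] z:[15,16] -> miss, prune
  N10 x:[-8/3,-2/3] y:[6,17/2] z:[-11,18] -> miss, prune
  N11 x:[0,19/3] y:[-10,5] z:[-8,11] -> hit [0,5], descend [7, 15, 17, 18]
    N7 x:[13/3,5] y:[9/2,5] z:[6,11] -> miss, prune
    N15 x:[5,19/3] y:[-10,-15/2] z:[7,10] -> miss, prune
    N17 x:[0,4/3] y:[-1/2,1] z:[-8,-5] -> miss, prune
    N18 x:[10/3,14/3] y:[1/2,3/2] z:[-8,-2] -> miss, prune

16 AABB tests over nodes [0, 3, 5, 14, 16, 9, 1, 6, 8, 12, 10, 11, 7, 15, 17, 18]; 0 leaves entered; closest miss.

== RESULT ==
[0, 3, 5, 14, 16, 9, 1, 6, 8, 12, 10, 11, 7, 15, 17, 18]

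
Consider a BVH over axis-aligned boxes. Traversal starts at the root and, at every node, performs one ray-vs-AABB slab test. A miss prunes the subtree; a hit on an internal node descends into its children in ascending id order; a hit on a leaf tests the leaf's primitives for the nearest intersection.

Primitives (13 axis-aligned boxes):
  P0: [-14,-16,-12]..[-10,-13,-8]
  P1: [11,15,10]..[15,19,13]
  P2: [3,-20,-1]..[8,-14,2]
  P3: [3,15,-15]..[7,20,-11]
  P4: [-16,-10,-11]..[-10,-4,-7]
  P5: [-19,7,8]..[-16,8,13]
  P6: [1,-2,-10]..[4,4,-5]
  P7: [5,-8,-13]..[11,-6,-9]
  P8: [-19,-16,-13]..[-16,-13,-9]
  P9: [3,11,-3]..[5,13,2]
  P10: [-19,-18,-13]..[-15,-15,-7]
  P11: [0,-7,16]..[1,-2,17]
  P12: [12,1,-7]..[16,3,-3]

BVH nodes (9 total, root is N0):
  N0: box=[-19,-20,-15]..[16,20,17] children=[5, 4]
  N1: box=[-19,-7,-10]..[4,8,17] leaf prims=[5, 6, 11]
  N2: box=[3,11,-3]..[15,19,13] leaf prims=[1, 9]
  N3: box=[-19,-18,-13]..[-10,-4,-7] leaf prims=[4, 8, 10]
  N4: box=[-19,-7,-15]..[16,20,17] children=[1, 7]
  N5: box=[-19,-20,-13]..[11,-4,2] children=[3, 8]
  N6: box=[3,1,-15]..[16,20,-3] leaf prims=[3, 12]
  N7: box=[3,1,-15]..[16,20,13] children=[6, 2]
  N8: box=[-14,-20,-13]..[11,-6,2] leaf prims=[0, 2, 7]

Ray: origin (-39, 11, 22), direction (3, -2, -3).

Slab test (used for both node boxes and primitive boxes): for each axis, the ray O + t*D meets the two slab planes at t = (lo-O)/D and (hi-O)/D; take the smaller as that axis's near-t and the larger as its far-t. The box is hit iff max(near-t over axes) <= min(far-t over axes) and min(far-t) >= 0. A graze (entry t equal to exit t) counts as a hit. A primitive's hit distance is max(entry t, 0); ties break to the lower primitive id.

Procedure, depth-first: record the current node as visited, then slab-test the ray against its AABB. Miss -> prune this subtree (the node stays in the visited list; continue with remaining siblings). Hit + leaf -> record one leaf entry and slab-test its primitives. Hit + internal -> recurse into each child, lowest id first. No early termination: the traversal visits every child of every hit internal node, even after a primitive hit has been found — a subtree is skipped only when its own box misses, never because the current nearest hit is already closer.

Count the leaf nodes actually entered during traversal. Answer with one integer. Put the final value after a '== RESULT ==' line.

Walk:
N0 x:[20/3,55/3] y:[-9/2,31/2] z:[5/3,37/3] -> hit [20/3,37/3], descend [4, 5]
  N4 x:[20/3,55/3] y:[-9/2,9] z:[5/3,37/3] -> hit [20/3,9], descend [1, 7]
    N1 x:[20/3,43/3] y:[3/2,9] z:[5/3,32/3] -> hit [20/3,9] leaf, test {P5(miss), P6(miss), P11(miss)}
    N7 x:[14,55/3] y:[-9/2,5] z:[3,37/3] -> miss, prune
  N5 x:[20/3,50/3] y:[15/2,31/2] z:[20/3,35/3] -> hit [15/2,35/3], descend [3, 8]
    N3 x:[20/3,29/3] y:[15/2,29/2] z:[29/3,35/3] -> hit [29/3,29/3] leaf, test {P4@t=29/3, P8(miss), P10(miss)}
    N8 x:[25/3,50/3] y:[17/2,31/2] z:[20/3,35/3] -> hit [17/2,35/3] leaf, test {P0(miss), P2(miss), P7(miss)}

order=[0, 4, 1, 7, 5, 3, 8]  |boxes|=7  |leaves|=3  hit=P4

== RESULT ==
3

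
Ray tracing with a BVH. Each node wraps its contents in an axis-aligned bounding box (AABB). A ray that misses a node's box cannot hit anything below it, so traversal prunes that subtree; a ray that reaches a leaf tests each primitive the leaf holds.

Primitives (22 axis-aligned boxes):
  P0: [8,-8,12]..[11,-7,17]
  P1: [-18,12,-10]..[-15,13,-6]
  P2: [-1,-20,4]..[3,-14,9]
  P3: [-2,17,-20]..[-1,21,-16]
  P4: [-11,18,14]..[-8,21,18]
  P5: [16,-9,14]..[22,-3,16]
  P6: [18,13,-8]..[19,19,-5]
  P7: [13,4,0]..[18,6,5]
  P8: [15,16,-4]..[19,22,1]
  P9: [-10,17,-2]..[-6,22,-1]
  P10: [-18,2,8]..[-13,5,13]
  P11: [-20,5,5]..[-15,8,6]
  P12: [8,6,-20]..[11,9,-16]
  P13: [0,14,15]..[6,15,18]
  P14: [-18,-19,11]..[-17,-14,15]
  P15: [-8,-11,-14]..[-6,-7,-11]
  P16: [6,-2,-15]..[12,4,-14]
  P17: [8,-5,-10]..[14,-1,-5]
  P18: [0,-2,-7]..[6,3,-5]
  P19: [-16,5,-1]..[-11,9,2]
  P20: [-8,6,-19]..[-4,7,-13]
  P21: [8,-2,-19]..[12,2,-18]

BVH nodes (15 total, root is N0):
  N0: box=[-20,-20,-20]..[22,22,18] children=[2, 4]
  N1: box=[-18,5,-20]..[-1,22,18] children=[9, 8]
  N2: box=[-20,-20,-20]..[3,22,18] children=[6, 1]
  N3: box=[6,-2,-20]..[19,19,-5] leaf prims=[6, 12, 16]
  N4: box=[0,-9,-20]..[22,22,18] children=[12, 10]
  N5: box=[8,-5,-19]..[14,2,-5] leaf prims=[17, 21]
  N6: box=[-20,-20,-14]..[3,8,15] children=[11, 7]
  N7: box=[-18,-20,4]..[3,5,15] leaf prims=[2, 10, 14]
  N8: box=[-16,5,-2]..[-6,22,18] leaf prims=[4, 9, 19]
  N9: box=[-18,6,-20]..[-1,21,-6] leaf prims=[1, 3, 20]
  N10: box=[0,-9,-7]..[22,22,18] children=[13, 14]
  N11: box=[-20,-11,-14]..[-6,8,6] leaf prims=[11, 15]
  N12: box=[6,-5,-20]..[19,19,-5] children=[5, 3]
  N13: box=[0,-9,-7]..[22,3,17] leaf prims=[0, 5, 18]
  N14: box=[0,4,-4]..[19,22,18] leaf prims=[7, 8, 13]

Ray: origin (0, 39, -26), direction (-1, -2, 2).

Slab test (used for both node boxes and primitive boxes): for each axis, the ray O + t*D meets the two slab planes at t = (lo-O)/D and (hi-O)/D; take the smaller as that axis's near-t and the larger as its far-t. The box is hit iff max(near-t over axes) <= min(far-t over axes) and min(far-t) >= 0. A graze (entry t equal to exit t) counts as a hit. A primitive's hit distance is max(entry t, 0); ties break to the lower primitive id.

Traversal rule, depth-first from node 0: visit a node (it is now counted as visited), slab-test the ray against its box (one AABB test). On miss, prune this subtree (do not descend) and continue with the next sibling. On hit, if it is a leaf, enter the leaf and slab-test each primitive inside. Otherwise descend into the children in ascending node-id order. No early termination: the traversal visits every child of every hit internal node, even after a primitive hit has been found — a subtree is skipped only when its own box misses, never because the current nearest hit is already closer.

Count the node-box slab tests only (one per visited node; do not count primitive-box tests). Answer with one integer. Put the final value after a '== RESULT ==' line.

Walk:
N0 x:[-22,20] y:[17/2,59/2] z:[3,22] -> hit [17/2,20], descend [2, 4]
  N2 x:[-3,20] y:[17/2,59/2] z:[3,22] -> hit [17/2,20], descend [1, 6]
    N1 x:[1,18] y:[17/2,17] z:[3,22] -> hit [17/2,17], descend [8, 9]
      N8 x:[6,16] y:[17/2,17] z:[12,22] -> hit [12,16] leaf, test {P4(miss), P9(miss), P19(miss)}
      N9 x:[1,18] y:[9,33/2] z:[3,10] -> hit [9,10] leaf, test {P1(miss), P3(miss), P20(miss)}
    N6 x:[-3,20] y:[31/2,59/2] z:[6,41/2] -> hit [31/2,20], descend [7, 11]
      N7 x:[-3,18] y:[17,59/2] z:[15,41/2] -> hit [17,18] leaf, test {P2(miss), P10@t=17, P14(miss)}
      N11 x:[6,20] y:[31/2,25] z:[6,16] -> hit [31/2,16] leaf, test {P11@t=31/2, P15(miss)}
  N4 x:[-22,0] y:[17/2,24] z:[3,22] -> miss, prune

Summary -> nodes [0, 2, 1, 8, 9, 6, 7, 11, 4]; box-tests=9; leaf-entries=4; first=P11

== RESULT ==
9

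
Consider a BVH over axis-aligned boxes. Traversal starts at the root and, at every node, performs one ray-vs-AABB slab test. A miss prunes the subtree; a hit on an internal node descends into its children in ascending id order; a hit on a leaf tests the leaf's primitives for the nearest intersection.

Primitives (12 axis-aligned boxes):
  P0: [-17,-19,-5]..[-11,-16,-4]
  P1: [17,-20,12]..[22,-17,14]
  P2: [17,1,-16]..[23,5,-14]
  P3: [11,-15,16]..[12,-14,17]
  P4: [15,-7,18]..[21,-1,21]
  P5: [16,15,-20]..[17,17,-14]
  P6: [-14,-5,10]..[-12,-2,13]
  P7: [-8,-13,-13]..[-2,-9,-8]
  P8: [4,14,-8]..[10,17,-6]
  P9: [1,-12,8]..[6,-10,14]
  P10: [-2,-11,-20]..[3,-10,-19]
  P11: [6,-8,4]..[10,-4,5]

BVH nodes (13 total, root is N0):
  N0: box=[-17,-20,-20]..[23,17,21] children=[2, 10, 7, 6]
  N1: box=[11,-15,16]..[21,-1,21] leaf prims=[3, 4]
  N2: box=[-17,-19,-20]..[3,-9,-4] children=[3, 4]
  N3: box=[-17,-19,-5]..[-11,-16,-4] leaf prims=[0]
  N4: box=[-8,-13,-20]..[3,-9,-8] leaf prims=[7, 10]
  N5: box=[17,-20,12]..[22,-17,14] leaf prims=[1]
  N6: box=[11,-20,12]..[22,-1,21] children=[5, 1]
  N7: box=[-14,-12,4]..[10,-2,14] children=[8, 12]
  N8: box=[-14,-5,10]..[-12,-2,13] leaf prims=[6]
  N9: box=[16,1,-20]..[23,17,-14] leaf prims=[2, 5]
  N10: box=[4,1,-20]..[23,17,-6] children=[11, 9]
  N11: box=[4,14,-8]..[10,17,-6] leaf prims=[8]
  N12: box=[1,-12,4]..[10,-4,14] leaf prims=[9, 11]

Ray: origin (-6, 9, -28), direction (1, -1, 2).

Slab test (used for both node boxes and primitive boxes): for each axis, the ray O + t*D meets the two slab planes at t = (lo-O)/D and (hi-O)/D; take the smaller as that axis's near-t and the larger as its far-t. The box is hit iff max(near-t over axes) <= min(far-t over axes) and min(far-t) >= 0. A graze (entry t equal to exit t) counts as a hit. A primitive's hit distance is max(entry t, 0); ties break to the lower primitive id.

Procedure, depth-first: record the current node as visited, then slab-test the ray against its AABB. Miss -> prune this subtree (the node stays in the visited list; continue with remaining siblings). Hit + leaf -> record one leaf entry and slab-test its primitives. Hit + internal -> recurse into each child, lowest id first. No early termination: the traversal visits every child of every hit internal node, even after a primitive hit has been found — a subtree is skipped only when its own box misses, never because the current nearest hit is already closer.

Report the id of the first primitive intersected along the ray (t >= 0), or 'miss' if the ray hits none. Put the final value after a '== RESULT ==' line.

Walk:
N0 x:[-11,29] y:[-8,29] z:[4,49/2] -> hit [4,49/2], descend [2, 6, 7, 10]
  N2 x:[-11,9] y:[18,28] z:[4,12] -> miss, prune
  N6 x:[17,28] y:[10,29] z:[20,49/2] -> hit [20,49/2], descend [1, 5]
    N1 x:[17,27] y:[10,24] z:[22,49/2] -> hit [22,24] leaf, test {P3(miss), P4(miss)}
    N5 x:[23,28] y:[26,29] z:[20,21] -> miss, prune
  N7 x:[-8,16] y:[11,21] z:[16,21] -> hit [16,16], descend [8, 12]
    N8 x:[-8,-6] y:[11,14] z:[19,41/2] -> miss, prune
    N12 x:[7,16] y:[13,21] z:[16,21] -> hit [16,16] leaf, test {P9(miss), P11@t=16}
  N10 x:[10,29] y:[-8,8] z:[4,11] -> miss, prune

Summary -> nodes [0, 2, 6, 1, 5, 7, 8, 12, 10]; box-tests=9; leaf-entries=2; first=P11

== RESULT ==
11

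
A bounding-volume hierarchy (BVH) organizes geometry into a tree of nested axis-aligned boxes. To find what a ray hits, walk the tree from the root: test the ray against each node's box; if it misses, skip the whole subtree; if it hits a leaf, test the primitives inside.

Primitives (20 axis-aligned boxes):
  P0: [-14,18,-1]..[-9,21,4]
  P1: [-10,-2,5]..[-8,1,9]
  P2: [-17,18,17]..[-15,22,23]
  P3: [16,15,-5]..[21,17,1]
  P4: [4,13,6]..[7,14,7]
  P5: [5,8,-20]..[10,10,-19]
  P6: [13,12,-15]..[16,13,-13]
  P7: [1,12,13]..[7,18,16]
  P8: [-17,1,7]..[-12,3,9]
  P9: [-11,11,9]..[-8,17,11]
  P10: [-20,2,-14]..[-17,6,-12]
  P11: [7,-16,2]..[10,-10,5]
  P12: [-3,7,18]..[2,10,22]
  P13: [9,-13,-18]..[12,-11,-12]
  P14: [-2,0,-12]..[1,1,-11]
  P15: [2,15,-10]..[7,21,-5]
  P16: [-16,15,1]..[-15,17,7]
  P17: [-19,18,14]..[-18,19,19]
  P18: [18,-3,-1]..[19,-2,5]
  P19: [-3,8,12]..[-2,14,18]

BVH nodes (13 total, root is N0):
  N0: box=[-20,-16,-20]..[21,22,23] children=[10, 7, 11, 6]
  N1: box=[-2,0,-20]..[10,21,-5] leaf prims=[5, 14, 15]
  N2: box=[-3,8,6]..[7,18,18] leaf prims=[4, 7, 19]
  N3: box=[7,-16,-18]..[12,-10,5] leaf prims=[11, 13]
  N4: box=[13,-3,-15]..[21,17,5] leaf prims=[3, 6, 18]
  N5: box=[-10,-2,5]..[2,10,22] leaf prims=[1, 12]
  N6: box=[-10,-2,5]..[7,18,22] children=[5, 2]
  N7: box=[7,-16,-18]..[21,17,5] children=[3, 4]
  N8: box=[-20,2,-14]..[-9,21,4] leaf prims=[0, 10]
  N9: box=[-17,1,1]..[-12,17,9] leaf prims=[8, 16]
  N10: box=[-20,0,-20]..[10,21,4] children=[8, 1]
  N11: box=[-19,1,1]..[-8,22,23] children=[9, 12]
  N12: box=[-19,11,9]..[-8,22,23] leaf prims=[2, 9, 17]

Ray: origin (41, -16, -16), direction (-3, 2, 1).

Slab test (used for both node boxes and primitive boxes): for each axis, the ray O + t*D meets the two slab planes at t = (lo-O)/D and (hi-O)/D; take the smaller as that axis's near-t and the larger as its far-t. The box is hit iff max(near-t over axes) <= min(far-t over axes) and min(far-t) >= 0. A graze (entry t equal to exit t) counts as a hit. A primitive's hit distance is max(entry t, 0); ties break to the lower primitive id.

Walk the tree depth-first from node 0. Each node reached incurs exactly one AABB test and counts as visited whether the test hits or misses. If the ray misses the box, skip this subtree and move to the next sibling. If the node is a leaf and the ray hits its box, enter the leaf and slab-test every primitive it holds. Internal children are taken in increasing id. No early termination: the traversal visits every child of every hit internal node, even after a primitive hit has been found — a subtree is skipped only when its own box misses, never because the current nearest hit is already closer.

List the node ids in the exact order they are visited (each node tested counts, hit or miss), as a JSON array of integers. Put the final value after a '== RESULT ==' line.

Traverse from the root:
N0 x:[20/3,61/3] y:[0,19] z:[-4,39] -> hit [20/3,19], descend [6, 7, 10, 11]
  N6 x:[34/3,17] y:[7,17] z:[21,38] -> miss, prune
  N7 x:[20/3,34/3] y:[0,33/2] z:[-2,21] -> hit [20/3,34/3], descend [3, 4]
    N3 x:[29/3,34/3] y:[0,3] z:[-2,21] -> miss, prune
    N4 x:[20/3,28/3] y:[13/2,33/2] z:[1,21] -> hit [20/3,28/3] leaf, test {P3(miss), P6(miss), P18(miss)}
  N10 x:[31/3,61/3] y:[8,37/2] z:[-4,20] -> hit [31/3,37/2], descend [1, 8]
    N1 x:[31/3,43/3] y:[8,37/2] z:[-4,11] -> hit [31/3,11] leaf, test {P5(miss), P14(miss), P15(miss)}
    N8 x:[50/3,61/3] y:[9,37/2] z:[2,20] -> hit [50/3,37/2] leaf, test {P0@t=17, P10(miss)}
  N11 x:[49/3,20] y:[17/2,19] z:[17,39] -> hit [17,19], descend [9, 12]
    N9 x:[53/3,58/3] y:[17/2,33/2] z:[17,25] -> miss, prune
    N12 x:[49/3,20] y:[27/2,19] z:[25,39] -> miss, prune

Visited [0, 6, 7, 3, 4, 10, 1, 8, 11, 9, 12]. Tests: 11 box, 3 leaf. Nearest: P0.

== RESULT ==
[0, 6, 7, 3, 4, 10, 1, 8, 11, 9, 12]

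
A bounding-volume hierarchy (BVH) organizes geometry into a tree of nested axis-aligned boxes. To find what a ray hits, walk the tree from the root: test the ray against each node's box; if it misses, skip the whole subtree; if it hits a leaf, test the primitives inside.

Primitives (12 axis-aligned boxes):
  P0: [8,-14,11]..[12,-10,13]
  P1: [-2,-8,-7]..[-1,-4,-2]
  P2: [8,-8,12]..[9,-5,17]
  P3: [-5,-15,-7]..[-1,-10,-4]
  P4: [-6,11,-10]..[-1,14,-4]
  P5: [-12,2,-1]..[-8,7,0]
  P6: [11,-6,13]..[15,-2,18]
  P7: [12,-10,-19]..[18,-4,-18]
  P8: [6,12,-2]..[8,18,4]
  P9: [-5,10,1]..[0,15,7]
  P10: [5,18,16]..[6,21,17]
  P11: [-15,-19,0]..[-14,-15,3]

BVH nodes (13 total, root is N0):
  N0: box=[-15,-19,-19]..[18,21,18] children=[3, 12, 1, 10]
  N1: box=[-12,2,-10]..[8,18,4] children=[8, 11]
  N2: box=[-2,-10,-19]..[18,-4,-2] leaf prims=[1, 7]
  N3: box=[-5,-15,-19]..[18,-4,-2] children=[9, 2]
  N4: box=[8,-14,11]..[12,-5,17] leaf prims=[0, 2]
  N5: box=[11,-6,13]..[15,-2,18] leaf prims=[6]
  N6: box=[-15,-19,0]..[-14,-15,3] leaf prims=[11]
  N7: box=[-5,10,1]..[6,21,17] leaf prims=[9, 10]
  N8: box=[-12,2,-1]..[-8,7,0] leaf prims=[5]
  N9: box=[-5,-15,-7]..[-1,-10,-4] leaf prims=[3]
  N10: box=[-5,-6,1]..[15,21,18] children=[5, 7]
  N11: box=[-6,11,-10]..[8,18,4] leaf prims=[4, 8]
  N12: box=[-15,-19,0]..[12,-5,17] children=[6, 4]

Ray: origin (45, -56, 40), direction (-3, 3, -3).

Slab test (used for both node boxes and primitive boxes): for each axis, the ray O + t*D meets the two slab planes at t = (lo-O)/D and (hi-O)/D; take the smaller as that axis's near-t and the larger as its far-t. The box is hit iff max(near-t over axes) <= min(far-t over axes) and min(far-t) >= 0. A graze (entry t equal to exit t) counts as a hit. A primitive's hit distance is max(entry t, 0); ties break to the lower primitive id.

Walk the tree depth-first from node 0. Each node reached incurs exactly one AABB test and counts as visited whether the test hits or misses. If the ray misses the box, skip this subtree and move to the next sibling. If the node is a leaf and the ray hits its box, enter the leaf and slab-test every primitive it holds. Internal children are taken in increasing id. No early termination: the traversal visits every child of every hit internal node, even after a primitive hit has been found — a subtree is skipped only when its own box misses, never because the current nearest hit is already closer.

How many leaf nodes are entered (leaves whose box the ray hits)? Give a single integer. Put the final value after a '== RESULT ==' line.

Walk:
N0 x:[9,20] y:[37/3,77/3] z:[22/3,59/3] -> hit [37/3,59/3], descend [1, 3, 10, 12]
  N1 x:[37/3,19] y:[58/3,74/3] z:[12,50/3] -> miss, prune
  N3 x:[9,50/3] y:[41/3,52/3] z:[14,59/3] -> hit [14,50/3], descend [2, 9]
    N2 x:[9,47/3] y:[46/3,52/3] z:[14,59/3] -> hit [46/3,47/3] leaf, test {P1(miss), P7(miss)}
    N9 x:[46/3,50/3] y:[41/3,46/3] z:[44/3,47/3] -> hit [46/3,46/3] leaf, test {P3@t=46/3}
  N10 x:[10,50/3] y:[50/3,77/3] z:[22/3,13] -> miss, prune
  N12 x:[11,20] y:[37/3,17] z:[23/3,40/3] -> hit [37/3,40/3], descend [4, 6]
    N4 x:[11,37/3] y:[14,17] z:[23/3,29/3] -> miss, prune
    N6 x:[59/3,20] y:[37/3,41/3] z:[37/3,40/3] -> miss, prune

Summary -> nodes [0, 1, 3, 2, 9, 10, 12, 4, 6]; box-tests=9; leaf-entries=2; first=P3

== RESULT ==
2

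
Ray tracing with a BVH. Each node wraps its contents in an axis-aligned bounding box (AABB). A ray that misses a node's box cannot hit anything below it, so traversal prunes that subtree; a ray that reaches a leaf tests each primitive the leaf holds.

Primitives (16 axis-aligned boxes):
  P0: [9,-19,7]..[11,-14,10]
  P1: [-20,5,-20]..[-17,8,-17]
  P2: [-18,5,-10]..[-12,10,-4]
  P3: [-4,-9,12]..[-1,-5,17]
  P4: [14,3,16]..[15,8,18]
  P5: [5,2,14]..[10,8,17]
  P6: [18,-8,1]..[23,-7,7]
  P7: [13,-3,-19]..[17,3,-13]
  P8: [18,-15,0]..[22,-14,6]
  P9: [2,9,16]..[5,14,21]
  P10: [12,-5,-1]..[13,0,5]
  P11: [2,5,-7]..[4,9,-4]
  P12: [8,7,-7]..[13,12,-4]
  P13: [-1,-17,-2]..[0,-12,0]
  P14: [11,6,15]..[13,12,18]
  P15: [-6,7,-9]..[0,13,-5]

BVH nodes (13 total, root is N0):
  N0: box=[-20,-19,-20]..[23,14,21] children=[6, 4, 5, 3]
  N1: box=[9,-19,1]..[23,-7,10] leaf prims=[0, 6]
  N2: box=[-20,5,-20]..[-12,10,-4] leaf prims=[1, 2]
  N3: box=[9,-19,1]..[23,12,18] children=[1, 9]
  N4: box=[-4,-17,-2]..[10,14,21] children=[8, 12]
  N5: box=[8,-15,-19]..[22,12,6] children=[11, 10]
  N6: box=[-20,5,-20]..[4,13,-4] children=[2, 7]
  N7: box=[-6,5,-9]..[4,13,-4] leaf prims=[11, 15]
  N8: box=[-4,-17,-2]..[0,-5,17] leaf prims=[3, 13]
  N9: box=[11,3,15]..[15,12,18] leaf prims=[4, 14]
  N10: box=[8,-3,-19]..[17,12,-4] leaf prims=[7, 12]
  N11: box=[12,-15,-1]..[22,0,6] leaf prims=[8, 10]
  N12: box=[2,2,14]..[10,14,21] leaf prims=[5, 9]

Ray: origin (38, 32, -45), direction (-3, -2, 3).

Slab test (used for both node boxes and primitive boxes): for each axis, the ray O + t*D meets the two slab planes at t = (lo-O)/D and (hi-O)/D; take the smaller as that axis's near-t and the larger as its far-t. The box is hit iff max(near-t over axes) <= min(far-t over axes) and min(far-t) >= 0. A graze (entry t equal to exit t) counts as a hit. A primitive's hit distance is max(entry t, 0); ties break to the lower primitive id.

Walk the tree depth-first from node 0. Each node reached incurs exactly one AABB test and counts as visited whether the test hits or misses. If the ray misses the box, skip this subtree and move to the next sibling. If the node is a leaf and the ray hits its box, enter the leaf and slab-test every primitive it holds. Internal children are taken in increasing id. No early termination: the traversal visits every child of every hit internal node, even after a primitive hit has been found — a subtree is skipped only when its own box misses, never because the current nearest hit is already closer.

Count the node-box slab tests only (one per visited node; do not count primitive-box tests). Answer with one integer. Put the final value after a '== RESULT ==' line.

Trace the traversal:
N0 x:[5,58/3] y:[9,51/2] z:[25/3,22] -> hit [9,58/3], descend [3, 4, 5, 6]
  N3 x:[5,29/3] y:[10,51/2] z:[46/3,21] -> miss, prune
  N4 x:[28/3,14] y:[9,49/2] z:[43/3,22] -> miss, prune
  N5 x:[16/3,10] y:[10,47/2] z:[26/3,17] -> hit [10,10], descend [10, 11]
    N10 x:[7,10] y:[10,35/2] z:[26/3,41/3] -> hit [10,10] leaf, test {P7(miss), P12(miss)}
    N11 x:[16/3,26/3] y:[16,47/2] z:[44/3,17] -> miss, prune
  N6 x:[34/3,58/3] y:[19/2,27/2] z:[25/3,41/3] -> hit [34/3,27/2], descend [2, 7]
    N2 x:[50/3,58/3] y:[11,27/2] z:[25/3,41/3] -> miss, prune
    N7 x:[34/3,44/3] y:[19/2,27/2] z:[12,41/3] -> hit [12,27/2] leaf, test {P11(miss), P15(miss)}

Summary -> nodes [0, 3, 4, 5, 10, 11, 6, 2, 7]; box-tests=9; leaf-entries=2; first=miss

== RESULT ==
9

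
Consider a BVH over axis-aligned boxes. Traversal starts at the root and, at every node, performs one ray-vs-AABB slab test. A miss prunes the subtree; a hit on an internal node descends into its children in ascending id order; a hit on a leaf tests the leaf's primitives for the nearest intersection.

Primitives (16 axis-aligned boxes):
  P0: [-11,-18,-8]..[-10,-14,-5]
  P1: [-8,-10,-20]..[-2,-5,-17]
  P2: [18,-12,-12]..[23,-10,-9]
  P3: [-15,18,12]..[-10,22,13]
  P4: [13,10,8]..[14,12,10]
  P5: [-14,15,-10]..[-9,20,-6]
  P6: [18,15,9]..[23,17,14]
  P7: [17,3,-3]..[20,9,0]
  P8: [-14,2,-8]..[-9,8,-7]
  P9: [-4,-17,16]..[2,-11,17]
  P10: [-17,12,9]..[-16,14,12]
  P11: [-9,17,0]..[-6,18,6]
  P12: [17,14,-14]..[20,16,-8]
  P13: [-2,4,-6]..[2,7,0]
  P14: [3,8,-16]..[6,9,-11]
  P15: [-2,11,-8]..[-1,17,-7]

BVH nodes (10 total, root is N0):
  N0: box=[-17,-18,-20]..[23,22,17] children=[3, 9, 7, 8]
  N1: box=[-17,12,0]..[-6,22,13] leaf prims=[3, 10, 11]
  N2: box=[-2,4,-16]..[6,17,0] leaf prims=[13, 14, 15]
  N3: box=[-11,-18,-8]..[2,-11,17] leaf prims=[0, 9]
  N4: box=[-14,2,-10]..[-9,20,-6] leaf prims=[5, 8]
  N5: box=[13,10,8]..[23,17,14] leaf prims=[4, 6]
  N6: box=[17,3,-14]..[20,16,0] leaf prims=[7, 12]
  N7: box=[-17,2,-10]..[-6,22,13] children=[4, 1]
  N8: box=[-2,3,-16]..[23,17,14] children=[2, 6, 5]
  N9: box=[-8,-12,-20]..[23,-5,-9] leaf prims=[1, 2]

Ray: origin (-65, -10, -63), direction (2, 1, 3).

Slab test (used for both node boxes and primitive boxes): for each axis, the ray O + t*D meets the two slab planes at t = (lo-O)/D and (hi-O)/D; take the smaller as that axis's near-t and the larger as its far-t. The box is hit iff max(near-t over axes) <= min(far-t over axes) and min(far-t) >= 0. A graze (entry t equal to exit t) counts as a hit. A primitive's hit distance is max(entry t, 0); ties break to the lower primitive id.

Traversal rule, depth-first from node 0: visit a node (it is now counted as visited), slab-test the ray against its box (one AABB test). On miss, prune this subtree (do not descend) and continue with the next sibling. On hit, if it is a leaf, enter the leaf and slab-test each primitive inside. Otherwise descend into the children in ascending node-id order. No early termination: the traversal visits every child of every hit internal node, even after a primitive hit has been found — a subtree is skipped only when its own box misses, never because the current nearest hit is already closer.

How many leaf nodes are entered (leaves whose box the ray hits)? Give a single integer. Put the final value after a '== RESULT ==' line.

Trace the traversal:
N0 x:[24,44] y:[-8,32] z:[43/3,80/3] -> hit [24,80/3], descend [3, 7, 8, 9]
  N3 x:[27,67/2] y:[-8,-1] z:[55/3,80/3] -> miss, prune
  N7 x:[24,59/2] y:[12,32] z:[53/3,76/3] -> hit [24,76/3], descend [1, 4]
    N1 x:[24,59/2] y:[22,32] z:[21,76/3] -> hit [24,76/3] leaf, test {P3(miss), P10@t=24, P11(miss)}
    N4 x:[51/2,28] y:[12,30] z:[53/3,19] -> miss, prune
  N8 x:[63/2,44] y:[13,27] z:[47/3,77/3] -> miss, prune
  N9 x:[57/2,44] y:[-2,5] z:[43/3,18] -> miss, prune

order=[0, 3, 7, 1, 4, 8, 9]  |boxes|=7  |leaves|=1  hit=P10

== RESULT ==
1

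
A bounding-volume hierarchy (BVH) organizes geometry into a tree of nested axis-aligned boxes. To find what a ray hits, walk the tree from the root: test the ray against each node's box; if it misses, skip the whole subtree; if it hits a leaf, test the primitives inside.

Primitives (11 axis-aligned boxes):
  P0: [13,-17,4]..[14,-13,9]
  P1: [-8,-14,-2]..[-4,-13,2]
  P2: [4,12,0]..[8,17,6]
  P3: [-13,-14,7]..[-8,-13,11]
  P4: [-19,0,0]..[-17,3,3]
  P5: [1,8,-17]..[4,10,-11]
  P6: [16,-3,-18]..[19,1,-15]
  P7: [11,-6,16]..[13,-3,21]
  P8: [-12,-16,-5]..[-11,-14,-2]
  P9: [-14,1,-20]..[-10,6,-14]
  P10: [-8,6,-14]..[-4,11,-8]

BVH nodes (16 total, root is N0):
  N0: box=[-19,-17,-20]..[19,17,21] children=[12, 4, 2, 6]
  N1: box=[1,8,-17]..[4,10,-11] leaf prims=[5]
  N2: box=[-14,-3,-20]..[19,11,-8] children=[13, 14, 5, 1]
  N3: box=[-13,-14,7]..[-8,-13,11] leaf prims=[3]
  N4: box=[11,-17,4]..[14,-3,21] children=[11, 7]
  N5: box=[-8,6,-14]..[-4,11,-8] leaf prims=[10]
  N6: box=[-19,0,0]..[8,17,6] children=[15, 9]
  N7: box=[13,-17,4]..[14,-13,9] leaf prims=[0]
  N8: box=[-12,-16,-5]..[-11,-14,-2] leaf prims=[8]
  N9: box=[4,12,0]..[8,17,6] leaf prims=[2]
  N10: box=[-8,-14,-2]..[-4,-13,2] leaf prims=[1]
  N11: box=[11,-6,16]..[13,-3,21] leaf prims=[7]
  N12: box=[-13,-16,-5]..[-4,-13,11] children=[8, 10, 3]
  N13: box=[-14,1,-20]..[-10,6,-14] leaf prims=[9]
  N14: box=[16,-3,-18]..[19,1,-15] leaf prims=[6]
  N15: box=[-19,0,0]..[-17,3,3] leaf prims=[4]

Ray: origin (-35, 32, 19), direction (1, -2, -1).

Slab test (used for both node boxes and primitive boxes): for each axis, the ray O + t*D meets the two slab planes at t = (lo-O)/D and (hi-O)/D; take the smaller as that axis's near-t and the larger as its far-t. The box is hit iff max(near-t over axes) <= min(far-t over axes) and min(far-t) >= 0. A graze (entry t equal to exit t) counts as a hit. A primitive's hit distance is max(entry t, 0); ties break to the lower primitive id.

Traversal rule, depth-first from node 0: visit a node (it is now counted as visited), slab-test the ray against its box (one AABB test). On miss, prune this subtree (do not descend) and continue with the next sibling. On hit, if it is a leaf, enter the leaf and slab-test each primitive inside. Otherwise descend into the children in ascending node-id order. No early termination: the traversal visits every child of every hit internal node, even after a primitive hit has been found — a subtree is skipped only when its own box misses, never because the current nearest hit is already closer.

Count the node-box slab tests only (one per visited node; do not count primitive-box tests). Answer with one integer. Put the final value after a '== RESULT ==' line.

Trace the traversal:
N0 x:[16,54] y:[15/2,49/2] z:[-2,39] -> hit [16,49/2], descend [2, 4, 6, 12]
  N2 x:[21,54] y:[21/2,35/2] z:[27,39] -> miss, prune
  N4 x:[46,49] y:[35/2,49/2] z:[-2,15] -> miss, prune
  N6 x:[16,43] y:[15/2,16] z:[13,19] -> hit [16,16], descend [9, 15]
    N9 x:[39,43] y:[15/2,10] z:[13,19] -> miss, prune
    N15 x:[16,18] y:[29/2,16] z:[16,19] -> hit [16,16] leaf, test {P4@t=16}
  N12 x:[22,31] y:[45/2,24] z:[8,24] -> hit [45/2,24], descend [3, 8, 10]
    N3 x:[22,27] y:[45/2,23] z:[8,12] -> miss, prune
    N8 x:[23,24] y:[23,24] z:[21,24] -> hit [23,24] leaf, test {P8@t=23}
    N10 x:[27,31] y:[45/2,23] z:[17,21] -> miss, prune

10 AABB tests over nodes [0, 2, 4, 6, 9, 15, 12, 3, 8, 10]; 2 leaves entered; closest P4.

== RESULT ==
10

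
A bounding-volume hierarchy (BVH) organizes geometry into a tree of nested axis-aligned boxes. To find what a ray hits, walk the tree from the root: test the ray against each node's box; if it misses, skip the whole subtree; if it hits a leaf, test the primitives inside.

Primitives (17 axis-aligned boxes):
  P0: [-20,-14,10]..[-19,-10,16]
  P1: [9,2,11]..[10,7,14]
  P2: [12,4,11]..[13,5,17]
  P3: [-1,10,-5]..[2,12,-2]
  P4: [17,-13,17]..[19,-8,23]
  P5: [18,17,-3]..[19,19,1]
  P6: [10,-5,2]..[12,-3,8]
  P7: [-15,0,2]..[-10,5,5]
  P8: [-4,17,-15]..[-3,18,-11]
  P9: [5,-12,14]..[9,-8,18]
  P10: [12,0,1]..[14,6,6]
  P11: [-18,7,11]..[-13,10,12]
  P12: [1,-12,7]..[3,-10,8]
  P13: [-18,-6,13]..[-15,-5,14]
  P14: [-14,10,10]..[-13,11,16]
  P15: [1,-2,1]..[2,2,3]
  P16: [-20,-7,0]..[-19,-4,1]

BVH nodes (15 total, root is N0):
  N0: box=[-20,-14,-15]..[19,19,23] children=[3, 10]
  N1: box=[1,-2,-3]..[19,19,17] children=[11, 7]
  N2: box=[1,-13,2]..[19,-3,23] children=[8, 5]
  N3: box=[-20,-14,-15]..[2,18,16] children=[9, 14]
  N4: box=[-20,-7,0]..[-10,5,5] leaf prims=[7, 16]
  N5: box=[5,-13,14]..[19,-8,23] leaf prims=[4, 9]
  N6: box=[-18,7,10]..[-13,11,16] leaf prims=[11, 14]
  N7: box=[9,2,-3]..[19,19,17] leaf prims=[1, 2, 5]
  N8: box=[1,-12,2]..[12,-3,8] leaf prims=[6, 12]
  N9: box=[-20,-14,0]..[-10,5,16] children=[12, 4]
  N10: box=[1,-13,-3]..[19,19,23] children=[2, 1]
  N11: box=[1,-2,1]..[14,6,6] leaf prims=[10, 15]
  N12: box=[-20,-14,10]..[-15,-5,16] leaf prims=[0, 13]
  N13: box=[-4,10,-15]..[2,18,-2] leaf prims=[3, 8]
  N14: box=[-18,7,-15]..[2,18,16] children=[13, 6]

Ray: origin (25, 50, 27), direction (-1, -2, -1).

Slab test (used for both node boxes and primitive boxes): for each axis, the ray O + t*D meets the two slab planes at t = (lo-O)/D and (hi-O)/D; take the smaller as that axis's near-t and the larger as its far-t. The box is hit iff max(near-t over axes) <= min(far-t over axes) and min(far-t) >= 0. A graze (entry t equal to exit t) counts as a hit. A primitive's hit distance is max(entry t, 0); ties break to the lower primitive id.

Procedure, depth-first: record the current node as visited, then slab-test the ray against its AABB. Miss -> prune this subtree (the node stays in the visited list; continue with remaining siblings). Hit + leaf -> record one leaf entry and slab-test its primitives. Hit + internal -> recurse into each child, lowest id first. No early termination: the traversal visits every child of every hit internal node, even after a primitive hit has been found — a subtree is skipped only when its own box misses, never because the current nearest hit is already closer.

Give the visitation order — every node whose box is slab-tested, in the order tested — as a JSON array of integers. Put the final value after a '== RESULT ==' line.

Traverse from the root:
N0 x:[6,45] y:[31/2,32] z:[4,42] -> hit [31/2,32], descend [3, 10]
  N3 x:[23,45] y:[16,32] z:[11,42] -> hit [23,32], descend [9, 14]
    N9 x:[35,45] y:[45/2,32] z:[11,27] -> miss, prune
    N14 x:[23,43] y:[16,43/2] z:[11,42] -> miss, prune
  N10 x:[6,24] y:[31/2,63/2] z:[4,30] -> hit [31/2,24], descend [1, 2]
    N1 x:[6,24] y:[31/2,26] z:[10,30] -> hit [31/2,24], descend [7, 11]
      N7 x:[6,16] y:[31/2,24] z:[10,30] -> hit [31/2,16] leaf, test {P1(miss), P2(miss), P5(miss)}
      N11 x:[11,24] y:[22,26] z:[21,26] -> hit [22,24] leaf, test {P10(miss), P15@t=24}
    N2 x:[6,24] y:[53/2,63/2] z:[4,25] -> miss, prune

Summary -> nodes [0, 3, 9, 14, 10, 1, 7, 11, 2]; box-tests=9; leaf-entries=2; first=P15

== RESULT ==
[0, 3, 9, 14, 10, 1, 7, 11, 2]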